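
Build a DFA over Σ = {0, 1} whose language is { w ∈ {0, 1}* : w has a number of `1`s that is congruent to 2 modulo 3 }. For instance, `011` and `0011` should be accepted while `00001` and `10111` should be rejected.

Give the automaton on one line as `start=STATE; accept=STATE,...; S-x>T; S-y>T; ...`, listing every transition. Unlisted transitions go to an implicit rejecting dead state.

Keep the running count of `1`s modulo 3: each `1` advances along the cycle s0 → s1 → s2 → s0 while other symbols loop. Accept at s2.
A 3-state machine:
        0   1  
>  s0   s0  s1 
   s1   s1  s2 
 * s2   s2  s0 
(> = start, * = accepting)

start=s0; accept=s2; s0-0>s0; s0-1>s1; s1-0>s1; s1-1>s2; s2-0>s2; s2-1>s0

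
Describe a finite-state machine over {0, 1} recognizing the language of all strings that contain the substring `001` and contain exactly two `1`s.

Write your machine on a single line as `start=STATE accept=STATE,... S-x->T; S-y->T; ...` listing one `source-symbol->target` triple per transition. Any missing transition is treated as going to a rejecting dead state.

start=A; accept=H; A-0->B; A-1->C; B-0->D; B-1->C; C-0->E; C-1->F; D-0->D; D-1->G; E-0->G; E-1->F; F-0->F; F-1->F; G-0->G; G-1->H; H-0->H; H-1->F

Handle the two conditions separately and then intersect. The first has 4 states tracking whether and how much of `001` has been seen; the second has 4 states tracking the count of `1`s, saturating at 3. A product state is a pair (one from each), accepting exactly when both do. After merging equivalent states the machine shrinks.
       0  1 
>  A   B  C 
   B   D  C 
   C   E  F 
   D   D  G 
   E   G  F 
   F   F  F 
   G   G  H 
 * H   H  F 
(> = start, * = accepting)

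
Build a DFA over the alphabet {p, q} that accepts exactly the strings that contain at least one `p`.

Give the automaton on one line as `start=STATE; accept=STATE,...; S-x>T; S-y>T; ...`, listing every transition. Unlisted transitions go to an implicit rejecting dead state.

Only the number of `p`s matters, and only up to 2. Make a chain s0 → s1 → s2 advanced by each `p` (with s2 absorbing); every other symbol self-loops. The accepting set is {s1, s2}.
With 3 states:
        p   q  
>  s0   s1  s0 
 * s1   s2  s1 
 * s2   s2  s2 
(> = start, * = accepting)

start=s0; accept=s1,s2; s0-p>s1; s0-q>s0; s1-p>s2; s1-q>s1; s2-p>s2; s2-q>s2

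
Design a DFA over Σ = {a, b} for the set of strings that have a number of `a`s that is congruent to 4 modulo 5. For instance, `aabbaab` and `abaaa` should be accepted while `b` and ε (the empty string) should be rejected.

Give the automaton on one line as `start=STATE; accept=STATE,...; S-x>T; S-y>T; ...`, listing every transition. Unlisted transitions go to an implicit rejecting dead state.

start=q0; accept=q4; q0-a>q1; q0-b>q0; q1-a>q2; q1-b>q1; q2-a>q3; q2-b>q2; q3-a>q4; q3-b>q3; q4-a>q0; q4-b>q4

The only thing that matters is how many `a`s have appeared, reduced mod 5. Use one state per residue: q0 for 0, …, q4 for 4. Reading `a` moves to the next residue; anything else stays put. q4 is accepting.
With 5 states:
        a   b  
>  q0   q1  q0 
   q1   q2  q1 
   q2   q3  q2 
   q3   q4  q3 
 * q4   q0  q4 
(> = start, * = accepting)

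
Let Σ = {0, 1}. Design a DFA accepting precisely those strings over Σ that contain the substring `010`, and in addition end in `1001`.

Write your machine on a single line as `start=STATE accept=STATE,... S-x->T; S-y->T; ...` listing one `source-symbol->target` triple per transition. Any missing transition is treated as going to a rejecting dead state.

start=A; accept=H; A-0->B; A-1->A; B-0->B; B-1->C; C-0->D; C-1->A; D-0->E; D-1->F; E-0->G; E-1->H; F-0->D; F-1->F; G-0->G; G-1->F; H-0->D; H-1->F

Handle the two conditions separately and then intersect. The first has 4 states tracking whether and how much of `010` has been seen; the second has 5 states tracking how much of the suffix `1001` has currently been matched. A product state is a pair (one from each), accepting exactly when both do. After merging equivalent states the machine shrinks.
With 8 states:
       0  1 
>  A   B  A 
   B   B  C 
   C   D  A 
   D   E  F 
   E   G  H 
   F   D  F 
   G   G  F 
 * H   D  F 
(> = start, * = accepting)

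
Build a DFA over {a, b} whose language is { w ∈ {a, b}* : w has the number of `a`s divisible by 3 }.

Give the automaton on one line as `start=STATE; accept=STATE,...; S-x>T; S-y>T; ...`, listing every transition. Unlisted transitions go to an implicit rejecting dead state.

The only thing that matters is how many `a`s have appeared, reduced mod 3. Use one state per residue: q0 for 0, …, q2 for 2. Reading `a` moves to the next residue; anything else stays put. q0 is accepting.
        a   b  
>* q0   q1  q0 
   q1   q2  q1 
   q2   q0  q2 
(> = start, * = accepting)

start=q0; accept=q0; q0-a>q1; q0-b>q0; q1-a>q2; q1-b>q1; q2-a>q0; q2-b>q2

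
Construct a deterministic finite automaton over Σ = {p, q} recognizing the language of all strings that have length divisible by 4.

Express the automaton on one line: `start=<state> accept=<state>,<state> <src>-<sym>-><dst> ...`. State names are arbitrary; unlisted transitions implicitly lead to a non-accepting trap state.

Only the length mod 4 matters, so use a 4-cycle: from any state, every input symbol moves to the next state, wrapping S3 back to S0. Mark S0 accepting.
4 states suffice.
        p   q  
>* S0   S1  S1 
   S1   S2  S2 
   S2   S3  S3 
   S3   S0  S0 
(> = start, * = accepting)

start=S0 accept=S0 S0-p->S1 S0-q->S1 S1-p->S2 S1-q->S2 S2-p->S3 S2-q->S3 S3-p->S0 S3-q->S0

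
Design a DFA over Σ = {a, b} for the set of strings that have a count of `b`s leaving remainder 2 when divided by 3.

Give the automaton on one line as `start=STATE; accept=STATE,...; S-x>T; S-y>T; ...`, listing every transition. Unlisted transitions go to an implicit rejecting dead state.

start=s0; accept=s2; s0-a>s0; s0-b>s1; s1-a>s1; s1-b>s2; s2-a>s2; s2-b>s0

The only thing that matters is how many `b`s have appeared, reduced mod 3. Use one state per residue: s0 for 0, …, s2 for 2. Reading `b` moves to the next residue; anything else stays put. s2 is accepting.
3 states suffice.
        a   b  
>  s0   s0  s1 
   s1   s1  s2 
 * s2   s2  s0 
(> = start, * = accepting)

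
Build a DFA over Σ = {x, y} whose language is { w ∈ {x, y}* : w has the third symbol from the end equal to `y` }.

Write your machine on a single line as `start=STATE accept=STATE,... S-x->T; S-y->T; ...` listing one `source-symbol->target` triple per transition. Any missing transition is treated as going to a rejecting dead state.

Because acceptance depends on a position counted from the end, the machine has to buffer the most recent 3 symbols. Make each state the string of the last up-to-3 symbols read; on input `x` shift the window left and append `x`. Accept when the buffered window has length 3 and begins with `y`.
A 15-state machine:
          x    y  
>  q0     q1   q2 
   q1     q3   q4 
   q2     q5   q6 
   q3     q7   q8 
   q4     q9  q10 
   q5    q11  q12 
   q6    q13  q14 
   q7     q7   q8 
   q8     q9  q10 
   q9    q11  q12 
   q10   q13  q14 
 * q11    q7   q8 
 * q12    q9  q10 
 * q13   q11  q12 
 * q14   q13  q14 
(> = start, * = accepting)

start=q0; accept=q11,q12,q13,q14; q0-x->q1; q0-y->q2; q1-x->q3; q1-y->q4; q2-x->q5; q2-y->q6; q3-x->q7; q3-y->q8; q4-x->q9; q4-y->q10; q5-x->q11; q5-y->q12; q6-x->q13; q6-y->q14; q7-x->q7; q7-y->q8; q8-x->q9; q8-y->q10; q9-x->q11; q9-y->q12; q10-x->q13; q10-y->q14; q11-x->q7; q11-y->q8; q12-x->q9; q12-y->q10; q13-x->q11; q13-y->q12; q14-x->q13; q14-y->q14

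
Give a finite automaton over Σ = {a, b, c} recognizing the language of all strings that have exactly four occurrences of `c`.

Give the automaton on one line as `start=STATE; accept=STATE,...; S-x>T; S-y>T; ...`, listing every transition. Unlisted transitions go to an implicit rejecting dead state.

start=q0; accept=q4; q0-a>q0; q0-b>q0; q0-c>q1; q1-a>q1; q1-b>q1; q1-c>q2; q2-a>q2; q2-b>q2; q2-c>q3; q3-a>q3; q3-b>q3; q3-c>q4; q4-a>q4; q4-b>q4; q4-c>q5; q5-a>q5; q5-b>q5; q5-c>q5

Count `c`s, saturating at 5: states q0 through q4 mean 0 through 4 `c`s seen; q5 means more than 4. Each `c` increments (capped at q5); other symbols loop. Accept from {q4}.
With 6 states:
        a   b   c  
>  q0   q0  q0  q1 
   q1   q1  q1  q2 
   q2   q2  q2  q3 
   q3   q3  q3  q4 
 * q4   q4  q4  q5 
   q5   q5  q5  q5 
(> = start, * = accepting)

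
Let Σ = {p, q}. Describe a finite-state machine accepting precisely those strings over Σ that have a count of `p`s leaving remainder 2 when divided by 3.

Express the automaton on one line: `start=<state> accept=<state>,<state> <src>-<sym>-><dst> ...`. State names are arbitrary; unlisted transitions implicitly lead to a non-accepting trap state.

start=A accept=C A-p->B A-q->A B-p->C B-q->B C-p->A C-q->C

Keep the running count of `p`s modulo 3: each `p` advances along the cycle A → B → C → A while other symbols loop. Accept at C.
A 3-state machine:
       p  q 
>  A   B  A 
   B   C  B 
 * C   A  C 
(> = start, * = accepting)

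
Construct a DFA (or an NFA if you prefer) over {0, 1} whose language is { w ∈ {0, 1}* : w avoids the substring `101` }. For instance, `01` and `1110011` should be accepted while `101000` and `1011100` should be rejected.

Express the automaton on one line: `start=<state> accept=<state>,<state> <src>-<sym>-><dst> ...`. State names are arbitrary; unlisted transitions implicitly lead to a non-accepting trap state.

start=q0 accept=q0,q1,q2 q0-0->q0 q0-1->q1 q1-0->q2 q1-1->q1 q2-0->q0 q2-1->q3 q3-0->q3 q3-1->q3

This is the complement of 'contains `101`'. Use the same substring-matching states — q0 through q3 holding how much of `101` has just been matched — but flip the accepting set: everything except the trap q3 accepts.
4 states suffice.
        0   1  
>* q0   q0  q1 
 * q1   q2  q1 
 * q2   q0  q3 
   q3   q3  q3 
(> = start, * = accepting)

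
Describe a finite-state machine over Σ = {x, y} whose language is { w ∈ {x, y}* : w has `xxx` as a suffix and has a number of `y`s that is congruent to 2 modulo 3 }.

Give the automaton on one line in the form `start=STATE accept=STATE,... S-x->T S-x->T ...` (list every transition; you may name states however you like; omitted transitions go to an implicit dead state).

Handle the two conditions separately and then intersect. The first has 4 states tracking how much of the suffix `xxx` has currently been matched; the second has 3 states tracking the count of `y`s modulo 3. A product state is a pair (one from each), accepting exactly when both do. After merging equivalent states the machine shrinks.
With 6 states:
        x   y  
>  S0   S0  S1 
   S1   S1  S2 
   S2   S3  S0 
   S3   S4  S0 
   S4   S5  S0 
 * S5   S5  S0 
(> = start, * = accepting)

start=S0 accept=S5 S0-x->S0 S0-y->S1 S1-x->S1 S1-y->S2 S2-x->S3 S2-y->S0 S3-x->S4 S3-y->S0 S4-x->S5 S4-y->S0 S5-x->S5 S5-y->S0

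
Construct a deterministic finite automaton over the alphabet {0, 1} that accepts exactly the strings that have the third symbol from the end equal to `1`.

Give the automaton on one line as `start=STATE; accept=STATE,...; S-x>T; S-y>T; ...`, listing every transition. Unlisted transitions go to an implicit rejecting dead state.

A DFA must remember the last 3 symbols (since which symbol is third-to-last isn't known until the input ends). Use one state per possible window of the last ≤3 symbols; accept from those whose window starts with `1`.
With 15 states:
          0    1  
>  q0     q1   q2 
   q1     q3   q4 
   q2     q5   q6 
   q3     q7   q8 
   q4     q9  q10 
   q5    q11  q12 
   q6    q13  q14 
   q7     q7   q8 
   q8     q9  q10 
   q9    q11  q12 
   q10   q13  q14 
 * q11    q7   q8 
 * q12    q9  q10 
 * q13   q11  q12 
 * q14   q13  q14 
(> = start, * = accepting)

start=q0; accept=q11,q12,q13,q14; q0-0>q1; q0-1>q2; q1-0>q3; q1-1>q4; q2-0>q5; q2-1>q6; q3-0>q7; q3-1>q8; q4-0>q9; q4-1>q10; q5-0>q11; q5-1>q12; q6-0>q13; q6-1>q14; q7-0>q7; q7-1>q8; q8-0>q9; q8-1>q10; q9-0>q11; q9-1>q12; q10-0>q13; q10-1>q14; q11-0>q7; q11-1>q8; q12-0>q9; q12-1>q10; q13-0>q11; q13-1>q12; q14-0>q13; q14-1>q14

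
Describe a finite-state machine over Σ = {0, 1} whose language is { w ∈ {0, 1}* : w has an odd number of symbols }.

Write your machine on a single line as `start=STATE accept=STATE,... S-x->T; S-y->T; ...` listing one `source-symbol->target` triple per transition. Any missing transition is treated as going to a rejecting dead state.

start=s0; accept=s1; s0-0->s1; s0-1->s1; s1-0->s0; s1-1->s0

Count input length modulo 2: every symbol advances one step around the cycle s0 → s1 → s0. Accept at s1.
With 2 states:
        0   1  
>  s0   s1  s1 
 * s1   s0  s0 
(> = start, * = accepting)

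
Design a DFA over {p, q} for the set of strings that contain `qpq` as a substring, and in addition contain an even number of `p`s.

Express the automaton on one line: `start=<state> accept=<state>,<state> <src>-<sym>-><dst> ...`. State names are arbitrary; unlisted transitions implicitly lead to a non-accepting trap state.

start=A accept=H A-p->B A-q->C B-p->A B-q->D C-p->E C-q->C D-p->F D-q->D E-p->A E-q->G F-p->B F-q->H G-p->H G-q->G H-p->G H-q->H

Handle the two conditions separately and then intersect. The first has 4 states tracking whether and how much of `qpq` has been seen; the second has 2 states tracking the count of `p`s modulo 2. A product state is a pair (one from each), accepting exactly when both do.
       p  q 
>  A   B  C 
   B   A  D 
   C   E  C 
   D   F  D 
   E   A  G 
   F   B  H 
   G   H  G 
 * H   G  H 
(> = start, * = accepting)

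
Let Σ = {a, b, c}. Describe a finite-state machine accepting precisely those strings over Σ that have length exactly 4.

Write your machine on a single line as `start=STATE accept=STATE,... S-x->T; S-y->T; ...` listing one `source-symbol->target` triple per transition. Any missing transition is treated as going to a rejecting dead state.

We only need to distinguish lengths 0, 1, …, 4, and '>4'. Chain S0 → S1 → S2 → S3 → S4 → S5 on every symbol, with S5 looping. Accepting states: {S4}.
6 states suffice.
        a   b   c  
>  S0   S1  S1  S1 
   S1   S2  S2  S2 
   S2   S3  S3  S3 
   S3   S4  S4  S4 
 * S4   S5  S5  S5 
   S5   S5  S5  S5 
(> = start, * = accepting)

start=S0; accept=S4; S0-a->S1; S0-b->S1; S0-c->S1; S1-a->S2; S1-b->S2; S1-c->S2; S2-a->S3; S2-b->S3; S2-c->S3; S3-a->S4; S3-b->S4; S3-c->S4; S4-a->S5; S4-b->S5; S4-c->S5; S5-a->S5; S5-b->S5; S5-c->S5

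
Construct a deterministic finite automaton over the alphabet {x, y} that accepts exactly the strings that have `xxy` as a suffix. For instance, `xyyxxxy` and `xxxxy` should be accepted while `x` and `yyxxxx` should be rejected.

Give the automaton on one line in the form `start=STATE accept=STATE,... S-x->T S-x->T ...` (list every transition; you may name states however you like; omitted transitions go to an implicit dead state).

Let each state record the length of the longest suffix of the input read so far that is also a prefix of `xxy`. s1 means the last symbol is `x`; s2 means the last 2 symbols are `xx`; s3 means the last 3 symbols are `xxy`. Accept only at s3, where the string currently ends in `xxy`.
4 states suffice.
        x   y  
>  s0   s1  s0 
   s1   s2  s0 
   s2   s2  s3 
 * s3   s1  s0 
(> = start, * = accepting)

start=s0 accept=s3 s0-x->s1 s0-y->s0 s1-x->s2 s1-y->s0 s2-x->s2 s2-y->s3 s3-x->s1 s3-y->s0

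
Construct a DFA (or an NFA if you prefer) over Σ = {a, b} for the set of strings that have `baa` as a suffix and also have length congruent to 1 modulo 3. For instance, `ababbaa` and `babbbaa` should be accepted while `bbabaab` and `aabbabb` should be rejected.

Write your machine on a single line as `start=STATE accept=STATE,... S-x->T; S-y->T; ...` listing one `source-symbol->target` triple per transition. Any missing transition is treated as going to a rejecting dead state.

Handle the two conditions separately and then intersect. The first has 4 states tracking how much of the suffix `baa` has currently been matched; the second has 3 states tracking the input length modulo 3. A product state is a pair (one from each), accepting exactly when both do.
12 states suffice.
          a    b  
>  S0     S1   S2 
   S1     S3   S4 
   S2     S5   S4 
   S3     S0   S6 
   S4     S7   S6 
   S5     S8   S6 
   S6     S9   S2 
   S7    S10   S2 
   S8     S1   S2 
   S9    S11   S4 
 * S10    S3   S4 
   S11    S0   S6 
(> = start, * = accepting)

start=S0; accept=S10; S0-a->S1; S0-b->S2; S1-a->S3; S1-b->S4; S2-a->S5; S2-b->S4; S3-a->S0; S3-b->S6; S4-a->S7; S4-b->S6; S5-a->S8; S5-b->S6; S6-a->S9; S6-b->S2; S7-a->S10; S7-b->S2; S8-a->S1; S8-b->S2; S9-a->S11; S9-b->S4; S10-a->S3; S10-b->S4; S11-a->S0; S11-b->S6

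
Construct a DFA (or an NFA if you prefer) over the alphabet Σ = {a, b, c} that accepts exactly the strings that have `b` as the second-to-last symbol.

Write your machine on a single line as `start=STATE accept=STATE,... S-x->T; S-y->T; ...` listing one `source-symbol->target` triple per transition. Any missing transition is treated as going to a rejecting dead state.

start=s0; accept=s7,s8,s9; s0-a->s1; s0-b->s2; s0-c->s3; s1-a->s4; s1-b->s5; s1-c->s6; s2-a->s7; s2-b->s8; s2-c->s9; s3-a->s10; s3-b->s11; s3-c->s12; s4-a->s4; s4-b->s5; s4-c->s6; s5-a->s7; s5-b->s8; s5-c->s9; s6-a->s10; s6-b->s11; s6-c->s12; s7-a->s4; s7-b->s5; s7-c->s6; s8-a->s7; s8-b->s8; s8-c->s9; s9-a->s10; s9-b->s11; s9-c->s12; s10-a->s4; s10-b->s5; s10-c->s6; s11-a->s7; s11-b->s8; s11-c->s9; s12-a->s10; s12-b->s11; s12-c->s12

A DFA must remember the last 2 symbols (since which symbol is second-to-last isn't known until the input ends). Use one state per possible window of the last ≤2 symbols; accept from those whose window starts with `b`.
With 13 states:
          a    b    c  
>  s0     s1   s2   s3 
   s1     s4   s5   s6 
   s2     s7   s8   s9 
   s3    s10  s11  s12 
   s4     s4   s5   s6 
   s5     s7   s8   s9 
   s6    s10  s11  s12 
 * s7     s4   s5   s6 
 * s8     s7   s8   s9 
 * s9    s10  s11  s12 
   s10    s4   s5   s6 
   s11    s7   s8   s9 
   s12   s10  s11  s12 
(> = start, * = accepting)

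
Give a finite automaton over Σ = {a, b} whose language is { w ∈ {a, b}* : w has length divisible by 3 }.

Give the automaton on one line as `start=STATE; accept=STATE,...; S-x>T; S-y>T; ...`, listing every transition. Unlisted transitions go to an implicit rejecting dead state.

Count input length modulo 3: every symbol advances one step around the cycle q0 → q1 → q2 → q0. Accept at q0.
With 3 states:
        a   b  
>* q0   q1  q1 
   q1   q2  q2 
   q2   q0  q0 
(> = start, * = accepting)

start=q0; accept=q0; q0-a>q1; q0-b>q1; q1-a>q2; q1-b>q2; q2-a>q0; q2-b>q0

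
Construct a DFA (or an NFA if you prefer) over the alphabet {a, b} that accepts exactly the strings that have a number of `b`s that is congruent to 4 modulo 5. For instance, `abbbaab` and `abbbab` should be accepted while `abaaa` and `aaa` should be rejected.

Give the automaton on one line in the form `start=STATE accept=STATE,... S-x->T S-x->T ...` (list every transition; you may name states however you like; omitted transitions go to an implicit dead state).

start=q0 accept=q4 q0-a->q0 q0-b->q1 q1-a->q1 q1-b->q2 q2-a->q2 q2-b->q3 q3-a->q3 q3-b->q4 q4-a->q4 q4-b->q0

The only thing that matters is how many `b`s have appeared, reduced mod 5. Use one state per residue: q0 for 0, …, q4 for 4. Reading `b` moves to the next residue; anything else stays put. q4 is accepting.
        a   b  
>  q0   q0  q1 
   q1   q1  q2 
   q2   q2  q3 
   q3   q3  q4 
 * q4   q4  q0 
(> = start, * = accepting)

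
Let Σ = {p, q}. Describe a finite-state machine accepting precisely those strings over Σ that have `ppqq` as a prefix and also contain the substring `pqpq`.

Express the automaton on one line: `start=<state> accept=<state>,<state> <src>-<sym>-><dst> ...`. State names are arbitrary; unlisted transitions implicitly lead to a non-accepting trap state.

Handle the two conditions separately and then intersect. One (6 states) tracks whether the input so far still matches the prefix `ppqq`; the other (5 states) tracks whether and how much of `pqpq` has been seen. Each combined state is a pair, one component from each; accept when both components accept.
A 14-state machine:
       p  q 
>  A   B  C 
   B   D  E 
   C   F  C 
   D   F  G 
   E   H  C 
   F   F  E 
   G   H  I 
   H   F  J 
   I   K  I 
   J   J  J 
   K   K  L 
   L   M  I 
   M   K  N 
 * N   N  N 
(> = start, * = accepting)

start=A accept=N A-p->B A-q->C B-p->D B-q->E C-p->F C-q->C D-p->F D-q->G E-p->H E-q->C F-p->F F-q->E G-p->H G-q->I H-p->F H-q->J I-p->K I-q->I J-p->J J-q->J K-p->K K-q->L L-p->M L-q->I M-p->K M-q->N N-p->N N-q->N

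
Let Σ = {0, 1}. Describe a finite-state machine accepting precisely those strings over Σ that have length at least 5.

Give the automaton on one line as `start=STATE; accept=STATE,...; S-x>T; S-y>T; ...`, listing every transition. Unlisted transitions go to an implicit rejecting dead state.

We only need to distinguish lengths 0, 1, …, 5, and '>5'. Chain s0 → s1 → s2 → s3 → s4 → s5 → s6 on every symbol, with s6 looping. Accepting states: {s5, s6}.
7 states suffice.
        0   1  
>  s0   s1  s1 
   s1   s2  s2 
   s2   s3  s3 
   s3   s4  s4 
   s4   s5  s5 
 * s5   s6  s6 
 * s6   s6  s6 
(> = start, * = accepting)

start=s0; accept=s5,s6; s0-0>s1; s0-1>s1; s1-0>s2; s1-1>s2; s2-0>s3; s2-1>s3; s3-0>s4; s3-1>s4; s4-0>s5; s4-1>s5; s5-0>s6; s5-1>s6; s6-0>s6; s6-1>s6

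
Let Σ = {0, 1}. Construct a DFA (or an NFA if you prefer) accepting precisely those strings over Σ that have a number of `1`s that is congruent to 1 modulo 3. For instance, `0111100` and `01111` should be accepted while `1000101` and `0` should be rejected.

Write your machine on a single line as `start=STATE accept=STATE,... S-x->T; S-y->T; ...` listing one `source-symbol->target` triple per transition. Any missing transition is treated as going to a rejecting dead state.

start=s0; accept=s1; s0-0->s0; s0-1->s1; s1-0->s1; s1-1->s2; s2-0->s2; s2-1->s0

Keep the running count of `1`s modulo 3: each `1` advances along the cycle s0 → s1 → s2 → s0 while other symbols loop. Accept at s1.
A 3-state machine:
        0   1  
>  s0   s0  s1 
 * s1   s1  s2 
   s2   s2  s0 
(> = start, * = accepting)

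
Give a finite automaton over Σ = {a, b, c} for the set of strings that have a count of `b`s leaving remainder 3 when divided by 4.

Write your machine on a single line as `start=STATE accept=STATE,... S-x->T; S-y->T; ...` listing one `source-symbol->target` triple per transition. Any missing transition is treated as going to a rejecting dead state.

start=q0; accept=q3; q0-a->q0; q0-b->q1; q0-c->q0; q1-a->q1; q1-b->q2; q1-c->q1; q2-a->q2; q2-b->q3; q2-c->q2; q3-a->q3; q3-b->q0; q3-c->q3

Keep the running count of `b`s modulo 4: each `b` advances along the cycle q0 → q1 → q2 → q3 → q0 while other symbols loop. Accept at q3.
        a   b   c  
>  q0   q0  q1  q0 
   q1   q1  q2  q1 
   q2   q2  q3  q2 
 * q3   q3  q0  q3 
(> = start, * = accepting)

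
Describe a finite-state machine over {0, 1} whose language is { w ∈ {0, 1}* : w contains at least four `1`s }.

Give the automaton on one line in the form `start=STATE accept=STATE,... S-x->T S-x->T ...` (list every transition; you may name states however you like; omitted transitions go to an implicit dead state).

Only the number of `1`s matters, and only up to 5. Make a chain S0 → S1 → S2 → S3 → S4 → S5 advanced by each `1` (with S5 absorbing); every other symbol self-loops. The accepting set is {S4, S5}.
6 states suffice.
        0   1  
>  S0   S0  S1 
   S1   S1  S2 
   S2   S2  S3 
   S3   S3  S4 
 * S4   S4  S5 
 * S5   S5  S5 
(> = start, * = accepting)

start=S0 accept=S4,S5 S0-0->S0 S0-1->S1 S1-0->S1 S1-1->S2 S2-0->S2 S2-1->S3 S3-0->S3 S3-1->S4 S4-0->S4 S4-1->S5 S5-0->S5 S5-1->S5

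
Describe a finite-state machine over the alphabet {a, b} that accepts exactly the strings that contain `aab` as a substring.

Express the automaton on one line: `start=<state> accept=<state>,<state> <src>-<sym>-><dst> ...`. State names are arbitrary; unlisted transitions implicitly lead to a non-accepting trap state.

start=q0 accept=q3 q0-a->q1 q0-b->q0 q1-a->q2 q1-b->q0 q2-a->q2 q2-b->q3 q3-a->q3 q3-b->q3

States q0..q2 record the length of the longest prefix of `aab` that matches the current input suffix. Reaching q3 means `aab` has been seen, and we stay there forever. Accept from q3.
        a   b  
>  q0   q1  q0 
   q1   q2  q0 
   q2   q2  q3 
 * q3   q3  q3 
(> = start, * = accepting)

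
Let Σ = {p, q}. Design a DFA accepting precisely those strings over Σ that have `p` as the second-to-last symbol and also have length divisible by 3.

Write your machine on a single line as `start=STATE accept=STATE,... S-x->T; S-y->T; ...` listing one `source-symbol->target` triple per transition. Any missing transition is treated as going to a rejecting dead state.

start=S0; accept=S7,S8; S0-p->S1; S0-q->S2; S1-p->S3; S1-q->S4; S2-p->S5; S2-q->S6; S3-p->S7; S3-q->S8; S4-p->S9; S4-q->S10; S5-p->S7; S5-q->S8; S6-p->S9; S6-q->S10; S7-p->S11; S7-q->S12; S8-p->S13; S8-q->S14; S9-p->S11; S9-q->S12; S10-p->S13; S10-q->S14; S11-p->S3; S11-q->S4; S12-p->S5; S12-q->S6; S13-p->S3; S13-q->S4; S14-p->S5; S14-q->S6

Build one automaton per condition and run them in lockstep. One (7 states) tracks the last 2 symbols read; the other (3 states) tracks the input length modulo 3. Each combined state is a pair, one component from each; accept when both components accept.
          p    q  
>  S0     S1   S2 
   S1     S3   S4 
   S2     S5   S6 
   S3     S7   S8 
   S4     S9  S10 
   S5     S7   S8 
   S6     S9  S10 
 * S7    S11  S12 
 * S8    S13  S14 
   S9    S11  S12 
   S10   S13  S14 
   S11    S3   S4 
   S12    S5   S6 
   S13    S3   S4 
   S14    S5   S6 
(> = start, * = accepting)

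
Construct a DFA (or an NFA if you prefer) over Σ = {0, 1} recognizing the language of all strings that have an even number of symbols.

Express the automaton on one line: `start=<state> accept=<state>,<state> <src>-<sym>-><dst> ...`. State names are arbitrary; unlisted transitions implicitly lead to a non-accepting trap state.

Count input length modulo 2: every symbol advances one step around the cycle A → B → A. Accept at A.
A 2-state machine:
       0  1 
>* A   B  B 
   B   A  A 
(> = start, * = accepting)

start=A accept=A A-0->B A-1->B B-0->A B-1->A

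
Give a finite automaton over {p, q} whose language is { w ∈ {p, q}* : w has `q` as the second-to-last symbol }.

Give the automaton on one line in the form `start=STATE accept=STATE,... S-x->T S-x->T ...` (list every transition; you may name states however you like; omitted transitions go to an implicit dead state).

A DFA must remember the last 2 symbols (since which symbol is second-to-last isn't known until the input ends). Use one state per possible window of the last ≤2 symbols; accept from those whose window starts with `q`.
With 7 states:
        p   q  
>  S0   S1  S2 
   S1   S3  S4 
   S2   S5  S6 
   S3   S3  S4 
   S4   S5  S6 
 * S5   S3  S4 
 * S6   S5  S6 
(> = start, * = accepting)

start=S0 accept=S5,S6 S0-p->S1 S0-q->S2 S1-p->S3 S1-q->S4 S2-p->S5 S2-q->S6 S3-p->S3 S3-q->S4 S4-p->S5 S4-q->S6 S5-p->S3 S5-q->S4 S6-p->S5 S6-q->S6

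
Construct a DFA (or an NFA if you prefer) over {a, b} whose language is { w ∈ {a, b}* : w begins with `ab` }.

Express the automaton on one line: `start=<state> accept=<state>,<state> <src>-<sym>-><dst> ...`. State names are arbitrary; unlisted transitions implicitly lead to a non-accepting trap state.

Walk along `ab` while the input agrees: from q0 take `a` to q1, and so on. Any deviation drops to the rejecting sink q3. Once q2 is reached the prefix is confirmed and every continuation is accepted.
A 4-state machine:
        a   b  
>  q0   q1  q3 
   q1   q3  q2 
 * q2   q2  q2 
   q3   q3  q3 
(> = start, * = accepting)

start=q0 accept=q2 q0-a->q1 q0-b->q3 q1-a->q3 q1-b->q2 q2-a->q2 q2-b->q2 q3-a->q3 q3-b->q3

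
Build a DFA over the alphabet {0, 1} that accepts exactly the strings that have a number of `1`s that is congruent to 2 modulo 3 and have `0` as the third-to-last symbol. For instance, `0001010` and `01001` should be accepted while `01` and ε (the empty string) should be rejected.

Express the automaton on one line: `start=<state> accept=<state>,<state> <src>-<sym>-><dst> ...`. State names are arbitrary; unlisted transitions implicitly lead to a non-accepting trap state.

start=q0 accept=q6,q10,q11,q13 q0-0->q1 q0-1->q2 q1-0->q1 q1-1->q3 q2-0->q4 q2-1->q5 q3-0->q4 q3-1->q6 q4-0->q7 q4-1->q8 q5-0->q9 q5-1->q0 q6-0->q9 q6-1->q0 q7-0->q7 q7-1->q10 q8-0->q11 q8-1->q0 q9-0->q12 q9-1->q0 q10-0->q11 q10-1->q0 q11-0->q12 q11-1->q0 q12-0->q13 q12-1->q0 q13-0->q13 q13-1->q0

Run two small machines in parallel and take their product. One (3 states) tracks the count of `1`s modulo 3; the other (15 states) tracks the last 3 symbols read. Each combined state is a pair, one component from each; accept when both components accept. After merging equivalent states the machine shrinks.
With 14 states:
          0    1  
>  q0     q1   q2 
   q1     q1   q3 
   q2     q4   q5 
   q3     q4   q6 
   q4     q7   q8 
   q5     q9   q0 
 * q6     q9   q0 
   q7     q7  q10 
   q8    q11   q0 
   q9    q12   q0 
 * q10   q11   q0 
 * q11   q12   q0 
   q12   q13   q0 
 * q13   q13   q0 
(> = start, * = accepting)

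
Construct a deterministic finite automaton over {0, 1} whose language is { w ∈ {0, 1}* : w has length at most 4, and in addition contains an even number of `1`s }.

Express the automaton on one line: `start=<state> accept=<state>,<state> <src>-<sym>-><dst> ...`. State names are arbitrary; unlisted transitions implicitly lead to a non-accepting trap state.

start=q0 accept=q0,q1,q3,q5,q7 q0-0->q1 q0-1->q2 q1-0->q3 q1-1->q4 q2-0->q4 q2-1->q3 q3-0->q5 q3-1->q6 q4-0->q6 q4-1->q5 q5-0->q7 q5-1->q8 q6-0->q8 q6-1->q7 q7-0->q9 q7-1->q10 q8-0->q10 q8-1->q9 q9-0->q9 q9-1->q10 q10-0->q10 q10-1->q9

Handle the two conditions separately and then intersect. The first has 6 states tracking the input length, saturating at 5; the second has 2 states tracking the count of `1`s modulo 2. A product state is a pair (one from each), accepting exactly when both do.
An 11-state machine:
          0    1  
>* q0     q1   q2 
 * q1     q3   q4 
   q2     q4   q3 
 * q3     q5   q6 
   q4     q6   q5 
 * q5     q7   q8 
   q6     q8   q7 
 * q7     q9  q10 
   q8    q10   q9 
   q9     q9  q10 
   q10   q10   q9 
(> = start, * = accepting)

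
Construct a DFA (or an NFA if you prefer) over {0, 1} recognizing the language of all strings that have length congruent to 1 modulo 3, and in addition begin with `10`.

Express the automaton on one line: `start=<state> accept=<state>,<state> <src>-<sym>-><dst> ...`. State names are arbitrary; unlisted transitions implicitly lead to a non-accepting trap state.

Build one automaton per condition and run them in lockstep. One (3 states) tracks the input length modulo 3; the other (4 states) tracks whether the input so far still matches the prefix `10`. Each combined state is a pair, one component from each; accept when both components accept.
        0   1  
>  S0   S1  S2 
   S1   S3  S3 
   S2   S4  S3 
   S3   S5  S5 
   S4   S6  S6 
   S5   S1  S1 
   S6   S7  S7 
 * S7   S4  S4 
(> = start, * = accepting)

start=S0 accept=S7 S0-0->S1 S0-1->S2 S1-0->S3 S1-1->S3 S2-0->S4 S2-1->S3 S3-0->S5 S3-1->S5 S4-0->S6 S4-1->S6 S5-0->S1 S5-1->S1 S6-0->S7 S6-1->S7 S7-0->S4 S7-1->S4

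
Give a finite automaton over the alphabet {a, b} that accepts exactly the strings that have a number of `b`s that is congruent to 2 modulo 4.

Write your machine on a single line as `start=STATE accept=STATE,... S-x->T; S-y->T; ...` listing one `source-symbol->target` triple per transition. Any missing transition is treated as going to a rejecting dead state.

start=S0; accept=S2; S0-a->S0; S0-b->S1; S1-a->S1; S1-b->S2; S2-a->S2; S2-b->S3; S3-a->S3; S3-b->S0

The only thing that matters is how many `b`s have appeared, reduced mod 4. Use one state per residue: S0 for 0, …, S3 for 3. Reading `b` moves to the next residue; anything else stays put. S2 is accepting.
With 4 states:
        a   b  
>  S0   S0  S1 
   S1   S1  S2 
 * S2   S2  S3 
   S3   S3  S0 
(> = start, * = accepting)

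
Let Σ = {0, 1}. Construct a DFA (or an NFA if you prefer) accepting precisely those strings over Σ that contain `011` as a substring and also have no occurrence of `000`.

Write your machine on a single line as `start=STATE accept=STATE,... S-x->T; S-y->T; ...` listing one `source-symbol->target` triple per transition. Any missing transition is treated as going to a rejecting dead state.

start=S0; accept=S5,S6,S7; S0-0->S1; S0-1->S0; S1-0->S2; S1-1->S3; S2-0->S4; S2-1->S3; S3-0->S1; S3-1->S5; S4-0->S4; S4-1->S4; S5-0->S6; S5-1->S5; S6-0->S7; S6-1->S5; S7-0->S4; S7-1->S5

Build one automaton per condition and run them in lockstep. The first has 4 states tracking whether and how much of `011` has been seen; the second has 4 states tracking partial matches of the forbidden pattern `000`. A product state is a pair (one from each), accepting exactly when both do. Equivalent product states are then merged.
With 8 states:
        0   1  
>  S0   S1  S0 
   S1   S2  S3 
   S2   S4  S3 
   S3   S1  S5 
   S4   S4  S4 
 * S5   S6  S5 
 * S6   S7  S5 
 * S7   S4  S5 
(> = start, * = accepting)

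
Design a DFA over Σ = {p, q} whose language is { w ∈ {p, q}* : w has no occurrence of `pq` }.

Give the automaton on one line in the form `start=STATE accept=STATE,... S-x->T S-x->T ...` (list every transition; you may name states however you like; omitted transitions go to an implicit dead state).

start=A accept=A,B A-p->B A-q->A B-p->B B-q->C C-p->C C-q->C

This is the complement of 'contains `pq`'. Use the same substring-matching states — A through C holding how much of `pq` has just been matched — but flip the accepting set: everything except the trap C accepts.
With 3 states:
       p  q 
>* A   B  A 
 * B   B  C 
   C   C  C 
(> = start, * = accepting)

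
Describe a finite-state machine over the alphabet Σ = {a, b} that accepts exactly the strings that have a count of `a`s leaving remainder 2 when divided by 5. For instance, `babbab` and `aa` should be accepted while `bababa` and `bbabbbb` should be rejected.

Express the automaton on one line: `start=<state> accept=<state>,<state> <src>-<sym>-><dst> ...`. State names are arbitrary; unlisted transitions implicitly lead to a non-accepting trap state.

The only thing that matters is how many `a`s have appeared, reduced mod 5. Use one state per residue: q0 for 0, …, q4 for 4. Reading `a` moves to the next residue; anything else stays put. q2 is accepting.
        a   b  
>  q0   q1  q0 
   q1   q2  q1 
 * q2   q3  q2 
   q3   q4  q3 
   q4   q0  q4 
(> = start, * = accepting)

start=q0 accept=q2 q0-a->q1 q0-b->q0 q1-a->q2 q1-b->q1 q2-a->q3 q2-b->q2 q3-a->q4 q3-b->q3 q4-a->q0 q4-b->q4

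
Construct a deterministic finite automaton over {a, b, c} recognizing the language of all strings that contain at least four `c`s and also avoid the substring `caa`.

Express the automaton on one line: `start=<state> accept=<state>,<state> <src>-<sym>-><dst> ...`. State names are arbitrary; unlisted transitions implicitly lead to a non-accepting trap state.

start=s0 accept=s12,s14,s15,s16,s18,s19 s0-a->s0 s0-b->s0 s0-c->s1 s1-a->s2 s1-b->s3 s1-c->s4 s2-a->s5 s2-b->s3 s2-c->s4 s3-a->s3 s3-b->s3 s3-c->s4 s4-a->s6 s4-b->s7 s4-c->s8 s5-a->s5 s5-b->s5 s5-c->s9 s6-a->s9 s6-b->s7 s6-c->s8 s7-a->s7 s7-b->s7 s7-c->s8 s8-a->s10 s8-b->s11 s8-c->s12 s9-a->s9 s9-b->s9 s9-c->s13 s10-a->s13 s10-b->s11 s10-c->s12 s11-a->s11 s11-b->s11 s11-c->s12 s12-a->s14 s12-b->s15 s12-c->s16 s13-a->s13 s13-b->s13 s13-c->s17 s14-a->s17 s14-b->s15 s14-c->s16 s15-a->s15 s15-b->s15 s15-c->s16 s16-a->s18 s16-b->s19 s16-c->s16 s17-a->s17 s17-b->s17 s17-c->s20 s18-a->s20 s18-b->s19 s18-c->s16 s19-a->s19 s19-b->s19 s19-c->s16 s20-a->s20 s20-b->s20 s20-c->s20

Run two small machines in parallel and take their product. One (6 states) tracks the count of `c`s, saturating at 5; the other (4 states) tracks partial matches of the forbidden pattern `caa`. Each combined state is a pair, one component from each; accept when both components accept.
          a    b    c  
>  s0     s0   s0   s1 
   s1     s2   s3   s4 
   s2     s5   s3   s4 
   s3     s3   s3   s4 
   s4     s6   s7   s8 
   s5     s5   s5   s9 
   s6     s9   s7   s8 
   s7     s7   s7   s8 
   s8    s10  s11  s12 
   s9     s9   s9  s13 
   s10   s13  s11  s12 
   s11   s11  s11  s12 
 * s12   s14  s15  s16 
   s13   s13  s13  s17 
 * s14   s17  s15  s16 
 * s15   s15  s15  s16 
 * s16   s18  s19  s16 
   s17   s17  s17  s20 
 * s18   s20  s19  s16 
 * s19   s19  s19  s16 
   s20   s20  s20  s20 
(> = start, * = accepting)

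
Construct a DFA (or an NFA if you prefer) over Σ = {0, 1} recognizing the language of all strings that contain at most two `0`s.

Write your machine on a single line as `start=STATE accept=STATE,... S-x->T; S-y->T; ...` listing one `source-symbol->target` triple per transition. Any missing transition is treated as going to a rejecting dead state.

start=S0; accept=S0,S1,S2; S0-0->S1; S0-1->S0; S1-0->S2; S1-1->S1; S2-0->S3; S2-1->S2; S3-0->S3; S3-1->S3

Count `0`s, saturating at 3: states S0 through S2 mean 0 through 2 `0`s seen; S3 means more than 2. Each `0` increments (capped at S3); other symbols loop. Accept from {S0, S1, S2}.
        0   1  
>* S0   S1  S0 
 * S1   S2  S1 
 * S2   S3  S2 
   S3   S3  S3 
(> = start, * = accepting)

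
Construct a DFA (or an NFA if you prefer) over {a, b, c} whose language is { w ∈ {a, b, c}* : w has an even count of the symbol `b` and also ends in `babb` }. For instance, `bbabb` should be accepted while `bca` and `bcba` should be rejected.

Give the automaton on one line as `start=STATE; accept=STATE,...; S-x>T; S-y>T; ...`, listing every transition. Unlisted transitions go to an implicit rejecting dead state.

Build one automaton per condition and run them in lockstep. One (2 states) tracks the count of `b`s modulo 2; the other (5 states) tracks how much of the suffix `babb` has currently been matched. Each combined state is a pair, one component from each; accept when both components accept. Minimizing collapses redundant product states.
6 states suffice.
        a   b   c  
>  q0   q0  q1  q0 
   q1   q1  q2  q1 
   q2   q3  q1  q0 
   q3   q0  q4  q0 
   q4   q1  q5  q1 
 * q5   q3  q1  q0 
(> = start, * = accepting)

start=q0; accept=q5; q0-a>q0; q0-b>q1; q0-c>q0; q1-a>q1; q1-b>q2; q1-c>q1; q2-a>q3; q2-b>q1; q2-c>q0; q3-a>q0; q3-b>q4; q3-c>q0; q4-a>q1; q4-b>q5; q4-c>q1; q5-a>q3; q5-b>q1; q5-c>q0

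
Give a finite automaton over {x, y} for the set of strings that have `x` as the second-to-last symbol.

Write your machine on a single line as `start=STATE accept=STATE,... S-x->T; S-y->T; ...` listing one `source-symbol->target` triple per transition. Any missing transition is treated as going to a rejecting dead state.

Because acceptance depends on a position counted from the end, the machine has to buffer the most recent 2 symbols. Make each state the string of the last up-to-2 symbols read; on input `x` shift the window left and append `x`. Accept when the buffered window has length 2 and begins with `x`.
7 states suffice.
        x   y  
>  q0   q1  q2 
   q1   q3  q4 
   q2   q5  q6 
 * q3   q3  q4 
 * q4   q5  q6 
   q5   q3  q4 
   q6   q5  q6 
(> = start, * = accepting)

start=q0; accept=q3,q4; q0-x->q1; q0-y->q2; q1-x->q3; q1-y->q4; q2-x->q5; q2-y->q6; q3-x->q3; q3-y->q4; q4-x->q5; q4-y->q6; q5-x->q3; q5-y->q4; q6-x->q5; q6-y->q6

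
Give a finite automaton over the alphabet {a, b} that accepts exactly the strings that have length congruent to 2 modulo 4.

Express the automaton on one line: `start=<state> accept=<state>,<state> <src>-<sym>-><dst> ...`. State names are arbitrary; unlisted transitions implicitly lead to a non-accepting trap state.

Only the length mod 4 matters, so use a 4-cycle: from any state, every input symbol moves to the next state, wrapping S3 back to S0. Mark S2 accepting.
A 4-state machine:
        a   b  
>  S0   S1  S1 
   S1   S2  S2 
 * S2   S3  S3 
   S3   S0  S0 
(> = start, * = accepting)

start=S0 accept=S2 S0-a->S1 S0-b->S1 S1-a->S2 S1-b->S2 S2-a->S3 S2-b->S3 S3-a->S0 S3-b->S0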